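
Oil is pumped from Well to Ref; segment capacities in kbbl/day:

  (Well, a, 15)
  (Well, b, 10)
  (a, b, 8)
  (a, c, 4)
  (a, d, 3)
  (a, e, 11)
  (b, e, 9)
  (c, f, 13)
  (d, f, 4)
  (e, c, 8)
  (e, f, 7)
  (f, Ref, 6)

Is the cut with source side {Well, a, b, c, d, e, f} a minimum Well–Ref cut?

Given cut capacity: 6 = 6.
Augment Well→a→c→f→Ref: bottleneck 4, flow now 4.
Augment Well→a→d→f→Ref: bottleneck 2, flow now 6.
No augmenting path remains; maximum flow = 6.
Cut capacity 6 equals the max flow, so it is a minimum cut.

Yes — it is a minimum cut (capacity 6).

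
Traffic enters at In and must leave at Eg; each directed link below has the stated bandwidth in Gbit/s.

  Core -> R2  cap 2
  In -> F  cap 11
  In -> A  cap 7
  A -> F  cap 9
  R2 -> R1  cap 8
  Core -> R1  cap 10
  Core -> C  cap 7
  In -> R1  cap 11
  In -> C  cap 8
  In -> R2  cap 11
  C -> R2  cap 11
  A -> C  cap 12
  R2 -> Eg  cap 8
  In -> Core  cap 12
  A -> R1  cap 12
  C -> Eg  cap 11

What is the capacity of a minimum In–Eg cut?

19

Augment In→C→Eg: bottleneck 8, flow now 8.
Augment In→R2→Eg: bottleneck 8, flow now 16.
Augment In→Core→C→Eg: bottleneck 3, flow now 19.
No augmenting path remains; maximum flow = 19.
By max-flow min-cut, the minimum cut capacity equals the max flow.
In the residual graph, reachable from In: {In, Core, A, C, R2, F, R1}.
Min-cut edges: C→Eg (11), R2→Eg (8); capacity 11 + 8 = 19.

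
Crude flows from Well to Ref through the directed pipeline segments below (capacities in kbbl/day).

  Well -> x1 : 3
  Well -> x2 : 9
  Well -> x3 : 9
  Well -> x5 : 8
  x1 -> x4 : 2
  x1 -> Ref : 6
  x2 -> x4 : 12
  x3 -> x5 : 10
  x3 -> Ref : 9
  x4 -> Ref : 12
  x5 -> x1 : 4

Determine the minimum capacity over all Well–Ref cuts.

Augment Well→x1→Ref: bottleneck 3, flow now 3.
Augment Well→x3→Ref: bottleneck 9, flow now 12.
Augment Well→x2→x4→Ref: bottleneck 9, flow now 21.
Augment Well→x5→x1→Ref: bottleneck 3, flow now 24.
Augment Well→x5→x1→x4→Ref: bottleneck 1, flow now 25.
No augmenting path remains; maximum flow = 25.
By max-flow min-cut, the minimum cut capacity equals the max flow.
In the residual graph, reachable from Well: {Well, x5}.
Min-cut edges: Well→x1 (3), Well→x2 (9), Well→x3 (9), x5→x1 (4); capacity 3 + 9 + 9 + 4 = 25.

25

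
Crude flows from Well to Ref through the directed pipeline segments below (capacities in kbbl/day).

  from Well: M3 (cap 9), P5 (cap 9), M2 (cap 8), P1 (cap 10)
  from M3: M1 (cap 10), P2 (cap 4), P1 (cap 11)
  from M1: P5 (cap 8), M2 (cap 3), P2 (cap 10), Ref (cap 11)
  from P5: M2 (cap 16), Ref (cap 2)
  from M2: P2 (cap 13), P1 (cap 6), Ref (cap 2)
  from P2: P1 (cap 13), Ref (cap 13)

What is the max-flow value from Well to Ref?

Augment Well→P5→Ref: bottleneck 2, flow now 2.
Augment Well→M2→Ref: bottleneck 2, flow now 4.
Augment Well→M3→M1→Ref: bottleneck 9, flow now 13.
Augment Well→M2→P2→Ref: bottleneck 6, flow now 19.
Augment Well→P5→M2→P2→Ref: bottleneck 7, flow now 26.
No augmenting path remains; maximum flow = 26.
In the residual graph, reachable from Well: {Well, P1}.
Min-cut edges: Well→M3 (9), Well→P5 (9), Well→M2 (8); capacity 9 + 9 + 8 = 26.
This cut is saturated, so no flow can exceed 26.

26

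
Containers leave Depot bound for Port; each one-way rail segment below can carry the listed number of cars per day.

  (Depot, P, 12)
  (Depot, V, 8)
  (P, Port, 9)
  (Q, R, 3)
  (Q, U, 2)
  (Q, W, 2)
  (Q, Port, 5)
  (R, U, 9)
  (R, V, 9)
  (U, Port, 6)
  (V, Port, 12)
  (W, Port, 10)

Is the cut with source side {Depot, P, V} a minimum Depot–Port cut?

Given cut capacity: 9 + 12 = 21.
Augment Depot→P→Port: bottleneck 9, flow now 9.
Augment Depot→V→Port: bottleneck 8, flow now 17.
No augmenting path remains; maximum flow = 17.
In the residual graph, reachable from Depot: {Depot, P}.
Min-cut edges: Depot→V (8), P→Port (9); capacity 8 + 9 = 17.
Cut capacity 21 exceeds the max flow 17, so it is not minimum.

No — its capacity is 21, but the minimum cut has capacity 17.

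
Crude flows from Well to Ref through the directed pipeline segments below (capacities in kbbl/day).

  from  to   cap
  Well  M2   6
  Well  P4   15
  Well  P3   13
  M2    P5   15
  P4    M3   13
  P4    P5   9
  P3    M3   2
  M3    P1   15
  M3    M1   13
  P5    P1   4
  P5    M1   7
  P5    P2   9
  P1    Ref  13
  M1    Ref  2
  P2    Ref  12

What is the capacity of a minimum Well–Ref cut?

23

Augment Well→M2→P5→P1→Ref: bottleneck 4, flow now 4.
Augment Well→M2→P5→M1→Ref: bottleneck 2, flow now 6.
Augment Well→P4→M3→P1→Ref: bottleneck 9, flow now 15.
Augment Well→P4→P5→P2→Ref: bottleneck 6, flow now 21.
Augment Well→P3→M3→P4→P5→P2→Ref: bottleneck 2, flow now 23. (uses reverse residual edge)
No augmenting path remains; maximum flow = 23.
By max-flow min-cut, the minimum cut capacity equals the max flow.
In the residual graph, reachable from Well: {Well, P3}.
Min-cut edges: Well→M2 (6), Well→P4 (15), P3→M3 (2); capacity 6 + 15 + 2 = 23.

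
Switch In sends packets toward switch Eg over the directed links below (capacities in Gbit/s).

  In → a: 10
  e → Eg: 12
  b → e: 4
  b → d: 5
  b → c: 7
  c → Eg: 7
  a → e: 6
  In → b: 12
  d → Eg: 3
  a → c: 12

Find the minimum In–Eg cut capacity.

20

Augment In→a→c→Eg: bottleneck 7, flow now 7.
Augment In→a→e→Eg: bottleneck 3, flow now 10.
Augment In→b→d→Eg: bottleneck 3, flow now 13.
Augment In→b→e→Eg: bottleneck 4, flow now 17.
Augment In→b→c→a→e→Eg: bottleneck 3, flow now 20. (uses reverse residual edge)
No augmenting path remains; maximum flow = 20.
By max-flow min-cut, the minimum cut capacity equals the max flow.
In the residual graph, reachable from In: {In, a, b, c, d}.
Min-cut edges: a→e (6), b→e (4), c→Eg (7), d→Eg (3); capacity 6 + 4 + 7 + 3 = 20.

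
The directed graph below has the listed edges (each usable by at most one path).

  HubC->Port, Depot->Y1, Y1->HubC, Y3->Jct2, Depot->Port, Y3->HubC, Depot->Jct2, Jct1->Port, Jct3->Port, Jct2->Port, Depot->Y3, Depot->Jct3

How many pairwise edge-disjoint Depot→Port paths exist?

Assign every edge capacity 1; by Menger, the answer equals the max flow.
Path Depot→Port (+1); total 1.
Path Depot→Jct2→Port (+1); total 2.
Path Depot→Jct3→Port (+1); total 3.
Path Depot→Y3→HubC→Port (+1); total 4.
No residual Depot→Port path; max flow = 4.
Certifying cut of size 4: {Depot→Jct3, Depot→Port, HubC→Port, Jct2→Port}.

4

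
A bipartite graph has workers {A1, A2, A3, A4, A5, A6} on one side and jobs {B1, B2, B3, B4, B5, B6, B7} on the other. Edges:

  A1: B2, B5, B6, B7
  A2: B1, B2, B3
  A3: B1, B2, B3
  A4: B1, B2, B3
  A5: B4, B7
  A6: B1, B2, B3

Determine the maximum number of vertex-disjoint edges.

Unit-capacity flow: source→left, listed edges, right→sink; max matching = max flow.
Augmenting path A1→B2 (+1); matched 1.
Augmenting path A2→B1 (+1); matched 2.
Augmenting path A3→B3 (+1); matched 3.
Augmenting path A5→B4 (+1); matched 4.
Augmenting path A4→B2→A1→B5 (+1); matched 5.
No augmenting path remains; maximum matching = 5.
König certificate: {A1, A5, B1, B2, B3} is a vertex cover of size 5 (every listed pair touches it), so no matching can be larger.

5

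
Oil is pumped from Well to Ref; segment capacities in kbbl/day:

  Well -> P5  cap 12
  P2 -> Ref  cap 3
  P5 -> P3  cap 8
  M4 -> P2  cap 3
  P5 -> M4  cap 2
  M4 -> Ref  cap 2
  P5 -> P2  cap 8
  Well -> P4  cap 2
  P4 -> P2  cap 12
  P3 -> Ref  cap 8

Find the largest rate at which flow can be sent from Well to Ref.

13

Augment Well→P5→M4→Ref: bottleneck 2, flow now 2.
Augment Well→P5→P2→Ref: bottleneck 3, flow now 5.
Augment Well→P5→P3→Ref: bottleneck 7, flow now 12.
Augment Well→P4→P2→P5→P3→Ref: bottleneck 1, flow now 13. (uses reverse residual edge)
No augmenting path remains; maximum flow = 13.
In the residual graph, reachable from Well: {Well, P5, P4, P2}.
Min-cut edges: P5→M4 (2), P5→P3 (8), P2→Ref (3); capacity 2 + 8 + 3 = 13.
This cut is saturated, so no flow can exceed 13.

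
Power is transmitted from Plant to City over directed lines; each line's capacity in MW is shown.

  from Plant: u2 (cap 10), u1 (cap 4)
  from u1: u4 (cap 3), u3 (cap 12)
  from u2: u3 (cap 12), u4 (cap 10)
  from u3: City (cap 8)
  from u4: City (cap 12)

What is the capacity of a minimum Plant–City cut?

Augment Plant→u1→u3→City: bottleneck 4, flow now 4.
Augment Plant→u2→u3→City: bottleneck 4, flow now 8.
Augment Plant→u2→u4→City: bottleneck 6, flow now 14.
No augmenting path remains; maximum flow = 14.
By max-flow min-cut, the minimum cut capacity equals the max flow.
In the residual graph, reachable from Plant: {Plant}.
Min-cut edges: Plant→u1 (4), Plant→u2 (10); capacity 4 + 10 = 14.

14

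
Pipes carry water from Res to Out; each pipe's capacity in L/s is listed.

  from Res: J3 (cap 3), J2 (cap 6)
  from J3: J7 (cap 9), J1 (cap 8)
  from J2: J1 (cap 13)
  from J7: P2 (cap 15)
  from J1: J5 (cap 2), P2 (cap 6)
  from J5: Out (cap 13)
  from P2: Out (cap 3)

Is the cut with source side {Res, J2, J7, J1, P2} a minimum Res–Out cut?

Given cut capacity: 3 + 2 + 3 = 8.
Augment Res→J3→J7→P2→Out: bottleneck 3, flow now 3.
Augment Res→J2→J1→J5→Out: bottleneck 2, flow now 5.
No augmenting path remains; maximum flow = 5.
In the residual graph, reachable from Res: {Res, J3, J2, J7, J1, P2}.
Min-cut edges: J1→J5 (2), P2→Out (3); capacity 2 + 3 = 5.
Cut capacity 8 exceeds the max flow 5, so it is not minimum.

No — its capacity is 8, but the minimum cut has capacity 5.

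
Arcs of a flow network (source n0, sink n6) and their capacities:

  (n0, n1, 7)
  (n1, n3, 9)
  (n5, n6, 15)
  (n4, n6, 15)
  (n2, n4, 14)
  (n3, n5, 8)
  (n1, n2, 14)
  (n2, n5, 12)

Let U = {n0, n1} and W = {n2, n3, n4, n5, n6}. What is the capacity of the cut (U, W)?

23

Edges leaving {n0, n1}: n1→n2 (14), n1→n3 (9).
Cut capacity = 14 + 9 = 23.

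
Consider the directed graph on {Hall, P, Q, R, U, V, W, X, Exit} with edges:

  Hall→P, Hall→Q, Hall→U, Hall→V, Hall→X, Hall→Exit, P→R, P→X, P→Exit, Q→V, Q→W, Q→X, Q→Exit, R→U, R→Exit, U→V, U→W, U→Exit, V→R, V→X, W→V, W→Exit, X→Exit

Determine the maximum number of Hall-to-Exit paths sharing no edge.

6

Assign every edge capacity 1; by Menger, the answer equals the max flow.
Path Hall→Exit (+1); total 1.
Path Hall→P→Exit (+1); total 2.
Path Hall→Q→Exit (+1); total 3.
Path Hall→U→Exit (+1); total 4.
Path Hall→X→Exit (+1); total 5.
Path Hall→V→R→Exit (+1); total 6.
No residual Hall→Exit path; max flow = 6.
Certifying cut of size 6: {Hall→Exit, Hall→P, Hall→Q, Hall→U, Hall→V, Hall→X}.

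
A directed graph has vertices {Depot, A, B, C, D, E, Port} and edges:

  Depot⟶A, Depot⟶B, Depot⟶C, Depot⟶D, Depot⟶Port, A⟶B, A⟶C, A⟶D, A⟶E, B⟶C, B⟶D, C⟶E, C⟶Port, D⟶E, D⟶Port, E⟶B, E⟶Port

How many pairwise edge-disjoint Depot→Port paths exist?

Assign every edge capacity 1; by Menger, the answer equals the max flow.
Path Depot→Port (+1); total 1.
Path Depot→C→Port (+1); total 2.
Path Depot→D→Port (+1); total 3.
Path Depot→A→E→Port (+1); total 4.
No residual Depot→Port path; max flow = 4.
Certifying cut of size 4: {C→Port, D→Port, Depot→Port, E→Port}.

4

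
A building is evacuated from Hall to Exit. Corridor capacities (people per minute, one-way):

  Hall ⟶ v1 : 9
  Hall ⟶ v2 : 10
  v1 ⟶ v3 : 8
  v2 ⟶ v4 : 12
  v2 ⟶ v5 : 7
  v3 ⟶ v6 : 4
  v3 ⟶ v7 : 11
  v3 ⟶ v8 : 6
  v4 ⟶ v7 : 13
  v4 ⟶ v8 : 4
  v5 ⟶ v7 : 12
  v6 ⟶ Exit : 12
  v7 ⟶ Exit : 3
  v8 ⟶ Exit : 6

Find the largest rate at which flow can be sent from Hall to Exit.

Augment Hall→v1→v3→v6→Exit: bottleneck 4, flow now 4.
Augment Hall→v1→v3→v7→Exit: bottleneck 3, flow now 7.
Augment Hall→v1→v3→v8→Exit: bottleneck 1, flow now 8.
Augment Hall→v2→v4→v8→Exit: bottleneck 4, flow now 12.
Augment Hall→v2→v4→v7→v3→v8→Exit: bottleneck 1, flow now 13. (uses reverse residual edge)
No augmenting path remains; maximum flow = 13.
In the residual graph, reachable from Hall: {Hall, v1, v2, v3, v4, v5, v7, v8}.
Min-cut edges: v3→v6 (4), v7→Exit (3), v8→Exit (6); capacity 4 + 3 + 6 = 13.
This cut is saturated, so no flow can exceed 13.

13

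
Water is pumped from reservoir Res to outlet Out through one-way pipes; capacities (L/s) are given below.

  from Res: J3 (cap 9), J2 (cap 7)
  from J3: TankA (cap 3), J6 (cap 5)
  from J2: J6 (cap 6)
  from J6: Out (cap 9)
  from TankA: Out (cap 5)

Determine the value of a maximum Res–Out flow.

Augment Res→J3→J6→Out: bottleneck 5, flow now 5.
Augment Res→J3→TankA→Out: bottleneck 3, flow now 8.
Augment Res→J2→J6→Out: bottleneck 4, flow now 12.
No augmenting path remains; maximum flow = 12.
In the residual graph, reachable from Res: {Res, J3, J2, J6}.
Min-cut edges: J3→TankA (3), J6→Out (9); capacity 3 + 9 = 12.
This cut is saturated, so no flow can exceed 12.

12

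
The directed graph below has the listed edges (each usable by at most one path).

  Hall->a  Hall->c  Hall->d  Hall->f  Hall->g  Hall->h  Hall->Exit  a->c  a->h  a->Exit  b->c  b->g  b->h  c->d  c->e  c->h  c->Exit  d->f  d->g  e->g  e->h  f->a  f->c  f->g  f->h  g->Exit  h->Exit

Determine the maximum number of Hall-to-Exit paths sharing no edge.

Assign every edge capacity 1; by Menger, the answer equals the max flow.
Path Hall→Exit (+1); total 1.
Path Hall→a→Exit (+1); total 2.
Path Hall→c→Exit (+1); total 3.
Path Hall→g→Exit (+1); total 4.
Path Hall→h→Exit (+1); total 5.
No residual Hall→Exit path; max flow = 5.
Certifying cut of size 5: {Hall→Exit, a→Exit, c→Exit, g→Exit, h→Exit}.

5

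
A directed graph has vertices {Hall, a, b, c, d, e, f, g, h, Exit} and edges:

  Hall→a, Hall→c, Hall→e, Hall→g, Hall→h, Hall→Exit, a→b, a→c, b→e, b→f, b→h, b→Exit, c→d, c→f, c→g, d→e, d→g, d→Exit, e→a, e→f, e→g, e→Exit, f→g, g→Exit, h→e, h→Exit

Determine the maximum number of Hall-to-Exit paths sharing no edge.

Assign every edge capacity 1; by Menger, the answer equals the max flow.
Path Hall→Exit (+1); total 1.
Path Hall→e→Exit (+1); total 2.
Path Hall→g→Exit (+1); total 3.
Path Hall→h→Exit (+1); total 4.
Path Hall→a→b→Exit (+1); total 5.
Path Hall→c→d→Exit (+1); total 6.
No residual Hall→Exit path; max flow = 6.
Certifying cut of size 6: {Hall→Exit, Hall→a, Hall→c, Hall→e, Hall→g, Hall→h}.

6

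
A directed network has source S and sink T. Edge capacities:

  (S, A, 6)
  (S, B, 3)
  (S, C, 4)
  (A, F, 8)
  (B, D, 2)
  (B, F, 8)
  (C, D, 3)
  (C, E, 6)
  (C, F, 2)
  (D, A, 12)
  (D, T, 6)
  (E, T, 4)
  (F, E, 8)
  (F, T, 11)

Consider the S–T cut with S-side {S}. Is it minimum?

Yes — it is a minimum cut (capacity 13).

Given cut capacity: 6 + 3 + 4 = 13.
Augment S→A→F→T: bottleneck 6, flow now 6.
Augment S→B→D→T: bottleneck 2, flow now 8.
Augment S→B→F→T: bottleneck 1, flow now 9.
Augment S→C→D→T: bottleneck 3, flow now 12.
Augment S→C→E→T: bottleneck 1, flow now 13.
No augmenting path remains; maximum flow = 13.
Cut capacity 13 equals the max flow, so it is a minimum cut.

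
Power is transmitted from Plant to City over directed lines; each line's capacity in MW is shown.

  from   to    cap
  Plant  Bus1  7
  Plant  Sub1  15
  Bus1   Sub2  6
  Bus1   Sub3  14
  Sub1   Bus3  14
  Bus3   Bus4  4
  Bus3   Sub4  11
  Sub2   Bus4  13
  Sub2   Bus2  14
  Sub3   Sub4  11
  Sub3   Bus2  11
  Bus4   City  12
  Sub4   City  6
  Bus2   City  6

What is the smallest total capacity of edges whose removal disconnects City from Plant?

Augment Plant→Bus1→Sub2→Bus4→City: bottleneck 6, flow now 6.
Augment Plant→Bus1→Sub3→Sub4→City: bottleneck 1, flow now 7.
Augment Plant→Sub1→Bus3→Bus4→City: bottleneck 4, flow now 11.
Augment Plant→Sub1→Bus3→Sub4→City: bottleneck 5, flow now 16.
Augment Plant→Sub1→Bus3→Sub4→Sub3→Bus2→City: bottleneck 1, flow now 17. (uses reverse residual edge)
No augmenting path remains; maximum flow = 17.
By max-flow min-cut, the minimum cut capacity equals the max flow.
In the residual graph, reachable from Plant: {Plant, Sub1, Bus3, Sub4}.
Min-cut edges: Plant→Bus1 (7), Bus3→Bus4 (4), Sub4→City (6); capacity 7 + 4 + 6 = 17.

17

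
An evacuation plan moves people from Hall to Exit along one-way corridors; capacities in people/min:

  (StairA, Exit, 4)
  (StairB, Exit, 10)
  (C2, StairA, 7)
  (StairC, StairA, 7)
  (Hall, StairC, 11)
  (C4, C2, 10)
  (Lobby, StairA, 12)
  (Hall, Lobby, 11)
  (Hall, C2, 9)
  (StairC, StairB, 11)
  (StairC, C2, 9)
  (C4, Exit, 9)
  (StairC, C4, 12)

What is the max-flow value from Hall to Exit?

15

Augment Hall→StairC→C4→Exit: bottleneck 9, flow now 9.
Augment Hall→StairC→StairB→Exit: bottleneck 2, flow now 11.
Augment Hall→C2→StairA→Exit: bottleneck 4, flow now 15.
No augmenting path remains; maximum flow = 15.
In the residual graph, reachable from Hall: {Hall, C2, Lobby, StairA}.
Min-cut edges: Hall→StairC (11), StairA→Exit (4); capacity 11 + 4 = 15.
This cut is saturated, so no flow can exceed 15.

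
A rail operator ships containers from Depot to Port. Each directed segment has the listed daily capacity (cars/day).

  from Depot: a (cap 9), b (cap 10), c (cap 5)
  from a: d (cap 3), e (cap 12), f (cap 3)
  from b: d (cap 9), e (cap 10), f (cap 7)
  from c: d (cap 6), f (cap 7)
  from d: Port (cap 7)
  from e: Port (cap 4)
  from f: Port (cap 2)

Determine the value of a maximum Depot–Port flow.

Augment Depot→a→d→Port: bottleneck 3, flow now 3.
Augment Depot→a→e→Port: bottleneck 4, flow now 7.
Augment Depot→a→f→Port: bottleneck 2, flow now 9.
Augment Depot→b→d→Port: bottleneck 4, flow now 13.
No augmenting path remains; maximum flow = 13.
In the residual graph, reachable from Depot: {Depot, a, b, c, d, e, f}.
Min-cut edges: d→Port (7), e→Port (4), f→Port (2); capacity 7 + 4 + 2 = 13.
This cut is saturated, so no flow can exceed 13.

13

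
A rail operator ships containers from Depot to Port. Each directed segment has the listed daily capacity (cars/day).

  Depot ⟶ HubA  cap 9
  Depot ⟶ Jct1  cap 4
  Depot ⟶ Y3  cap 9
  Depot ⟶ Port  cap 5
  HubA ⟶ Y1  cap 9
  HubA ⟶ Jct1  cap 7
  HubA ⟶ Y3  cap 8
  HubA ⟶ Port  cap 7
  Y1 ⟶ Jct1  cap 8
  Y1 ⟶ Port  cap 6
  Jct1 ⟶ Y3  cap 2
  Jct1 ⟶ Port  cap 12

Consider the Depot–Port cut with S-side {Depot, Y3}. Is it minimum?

Yes — it is a minimum cut (capacity 18).

Given cut capacity: 9 + 4 + 5 = 18.
Augment Depot→Port: bottleneck 5, flow now 5.
Augment Depot→HubA→Port: bottleneck 7, flow now 12.
Augment Depot→Jct1→Port: bottleneck 4, flow now 16.
Augment Depot→HubA→Y1→Port: bottleneck 2, flow now 18.
No augmenting path remains; maximum flow = 18.
Cut capacity 18 equals the max flow, so it is a minimum cut.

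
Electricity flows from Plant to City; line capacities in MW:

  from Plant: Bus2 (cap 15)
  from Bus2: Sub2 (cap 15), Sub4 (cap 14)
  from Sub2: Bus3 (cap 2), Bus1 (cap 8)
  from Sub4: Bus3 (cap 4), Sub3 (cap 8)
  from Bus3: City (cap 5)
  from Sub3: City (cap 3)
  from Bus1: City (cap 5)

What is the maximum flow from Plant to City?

Augment Plant→Bus2→Sub2→Bus3→City: bottleneck 2, flow now 2.
Augment Plant→Bus2→Sub2→Bus1→City: bottleneck 5, flow now 7.
Augment Plant→Bus2→Sub4→Bus3→City: bottleneck 3, flow now 10.
Augment Plant→Bus2→Sub4→Sub3→City: bottleneck 3, flow now 13.
No augmenting path remains; maximum flow = 13.
In the residual graph, reachable from Plant: {Plant, Bus2, Sub2, Sub4, Bus3, Sub3, Bus1}.
Min-cut edges: Bus3→City (5), Sub3→City (3), Bus1→City (5); capacity 5 + 3 + 5 = 13.
This cut is saturated, so no flow can exceed 13.

13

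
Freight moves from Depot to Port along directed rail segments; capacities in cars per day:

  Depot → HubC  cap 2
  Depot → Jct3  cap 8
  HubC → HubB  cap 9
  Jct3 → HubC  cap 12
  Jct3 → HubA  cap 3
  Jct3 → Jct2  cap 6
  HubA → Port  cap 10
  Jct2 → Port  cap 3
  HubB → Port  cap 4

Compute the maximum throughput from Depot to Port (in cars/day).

10

Augment Depot→HubC→HubB→Port: bottleneck 2, flow now 2.
Augment Depot→Jct3→HubA→Port: bottleneck 3, flow now 5.
Augment Depot→Jct3→Jct2→Port: bottleneck 3, flow now 8.
Augment Depot→Jct3→HubC→HubB→Port: bottleneck 2, flow now 10.
No augmenting path remains; maximum flow = 10.
In the residual graph, reachable from Depot: {Depot}.
Min-cut edges: Depot→HubC (2), Depot→Jct3 (8); capacity 2 + 8 = 10.
This cut is saturated, so no flow can exceed 10.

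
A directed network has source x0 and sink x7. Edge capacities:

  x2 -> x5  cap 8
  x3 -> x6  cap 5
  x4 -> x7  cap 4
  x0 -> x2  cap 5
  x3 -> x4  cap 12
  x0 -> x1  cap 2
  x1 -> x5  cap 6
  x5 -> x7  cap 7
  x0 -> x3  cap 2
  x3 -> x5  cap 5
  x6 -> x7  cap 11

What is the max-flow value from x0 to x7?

9

Augment x0→x1→x5→x7: bottleneck 2, flow now 2.
Augment x0→x2→x5→x7: bottleneck 5, flow now 7.
Augment x0→x3→x4→x7: bottleneck 2, flow now 9.
No augmenting path remains; maximum flow = 9.
In the residual graph, reachable from x0: {x0}.
Min-cut edges: x0→x1 (2), x0→x2 (5), x0→x3 (2); capacity 2 + 5 + 2 = 9.
This cut is saturated, so no flow can exceed 9.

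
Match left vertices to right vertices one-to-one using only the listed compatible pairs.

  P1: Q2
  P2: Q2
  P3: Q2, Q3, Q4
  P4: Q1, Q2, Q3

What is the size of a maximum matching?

Unit-capacity flow: source→left, listed edges, right→sink; max matching = max flow.
Augmenting path P1→Q2 (+1); matched 1.
Augmenting path P3→Q3 (+1); matched 2.
Augmenting path P4→Q1 (+1); matched 3.
No augmenting path remains; maximum matching = 3.
König certificate: {P3, P4, Q2} is a vertex cover of size 3 (every listed pair touches it), so no matching can be larger.

3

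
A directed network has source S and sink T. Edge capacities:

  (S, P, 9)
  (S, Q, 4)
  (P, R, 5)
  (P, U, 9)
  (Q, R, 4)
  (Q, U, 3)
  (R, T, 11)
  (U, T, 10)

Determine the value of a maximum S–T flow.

13

Augment S→P→R→T: bottleneck 5, flow now 5.
Augment S→P→U→T: bottleneck 4, flow now 9.
Augment S→Q→R→T: bottleneck 4, flow now 13.
No augmenting path remains; maximum flow = 13.
In the residual graph, reachable from S: {S}.
Min-cut edges: S→P (9), S→Q (4); capacity 9 + 4 = 13.
This cut is saturated, so no flow can exceed 13.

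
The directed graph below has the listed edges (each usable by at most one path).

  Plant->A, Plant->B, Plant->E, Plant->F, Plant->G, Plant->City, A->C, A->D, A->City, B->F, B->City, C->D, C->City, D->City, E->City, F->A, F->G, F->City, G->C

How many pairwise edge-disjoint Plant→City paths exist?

Assign every edge capacity 1; by Menger, the answer equals the max flow.
Path Plant→City (+1); total 1.
Path Plant→A→City (+1); total 2.
Path Plant→B→City (+1); total 3.
Path Plant→E→City (+1); total 4.
Path Plant→F→City (+1); total 5.
Path Plant→G→C→City (+1); total 6.
No residual Plant→City path; max flow = 6.
Certifying cut of size 6: {Plant→A, Plant→B, Plant→City, Plant→E, Plant→F, Plant→G}.

6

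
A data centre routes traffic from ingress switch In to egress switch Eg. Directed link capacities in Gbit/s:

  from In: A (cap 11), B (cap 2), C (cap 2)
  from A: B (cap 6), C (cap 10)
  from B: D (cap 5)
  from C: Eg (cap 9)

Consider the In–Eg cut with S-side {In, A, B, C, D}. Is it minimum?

Given cut capacity: 9 = 9.
Augment In→C→Eg: bottleneck 2, flow now 2.
Augment In→A→C→Eg: bottleneck 7, flow now 9.
No augmenting path remains; maximum flow = 9.
Cut capacity 9 equals the max flow, so it is a minimum cut.

Yes — it is a minimum cut (capacity 9).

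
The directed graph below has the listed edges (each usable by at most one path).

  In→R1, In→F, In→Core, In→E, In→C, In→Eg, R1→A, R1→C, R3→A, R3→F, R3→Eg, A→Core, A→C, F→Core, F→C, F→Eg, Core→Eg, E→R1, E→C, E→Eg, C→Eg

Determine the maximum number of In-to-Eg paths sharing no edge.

Assign every edge capacity 1; by Menger, the answer equals the max flow.
Path In→Eg (+1); total 1.
Path In→F→Eg (+1); total 2.
Path In→Core→Eg (+1); total 3.
Path In→E→Eg (+1); total 4.
Path In→C→Eg (+1); total 5.
No residual In→Eg path; max flow = 5.
Certifying cut of size 5: {C→Eg, Core→Eg, In→E, In→Eg, In→F}.

5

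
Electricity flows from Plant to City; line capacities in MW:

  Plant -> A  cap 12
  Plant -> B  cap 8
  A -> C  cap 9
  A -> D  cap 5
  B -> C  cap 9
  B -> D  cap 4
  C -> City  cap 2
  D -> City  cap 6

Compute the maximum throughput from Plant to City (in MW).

8

Augment Plant→A→C→City: bottleneck 2, flow now 2.
Augment Plant→A→D→City: bottleneck 5, flow now 7.
Augment Plant→B→D→City: bottleneck 1, flow now 8.
No augmenting path remains; maximum flow = 8.
In the residual graph, reachable from Plant: {Plant, A, B, C, D}.
Min-cut edges: C→City (2), D→City (6); capacity 2 + 6 = 8.
This cut is saturated, so no flow can exceed 8.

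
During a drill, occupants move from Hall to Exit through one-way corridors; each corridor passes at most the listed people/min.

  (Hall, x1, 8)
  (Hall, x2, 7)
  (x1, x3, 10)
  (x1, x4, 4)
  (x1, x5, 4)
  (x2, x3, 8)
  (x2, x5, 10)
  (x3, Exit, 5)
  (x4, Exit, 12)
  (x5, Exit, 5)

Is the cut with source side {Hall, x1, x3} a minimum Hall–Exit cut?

Given cut capacity: 7 + 4 + 4 + 5 = 20.
Augment Hall→x1→x3→Exit: bottleneck 5, flow now 5.
Augment Hall→x1→x4→Exit: bottleneck 3, flow now 8.
Augment Hall→x2→x5→Exit: bottleneck 5, flow now 13.
Augment Hall→x2→x3→x1→x4→Exit: bottleneck 1, flow now 14. (uses reverse residual edge)
No augmenting path remains; maximum flow = 14.
In the residual graph, reachable from Hall: {Hall, x1, x2, x3, x5}.
Min-cut edges: x1→x4 (4), x3→Exit (5), x5→Exit (5); capacity 4 + 5 + 5 = 14.
Cut capacity 20 exceeds the max flow 14, so it is not minimum.

No — its capacity is 20, but the minimum cut has capacity 14.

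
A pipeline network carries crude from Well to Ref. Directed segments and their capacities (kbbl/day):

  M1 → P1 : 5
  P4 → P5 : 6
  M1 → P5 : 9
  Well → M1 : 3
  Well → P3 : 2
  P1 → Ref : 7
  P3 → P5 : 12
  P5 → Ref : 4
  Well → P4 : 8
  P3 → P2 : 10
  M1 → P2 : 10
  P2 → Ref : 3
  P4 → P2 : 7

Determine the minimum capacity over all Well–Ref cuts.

Augment Well→P4→P2→Ref: bottleneck 3, flow now 3.
Augment Well→P4→P5→Ref: bottleneck 4, flow now 7.
Augment Well→M1→P1→Ref: bottleneck 3, flow now 10.
No augmenting path remains; maximum flow = 10.
By max-flow min-cut, the minimum cut capacity equals the max flow.
In the residual graph, reachable from Well: {Well, P4, P3, P2, P5}.
Min-cut edges: Well→M1 (3), P2→Ref (3), P5→Ref (4); capacity 3 + 3 + 4 = 10.

10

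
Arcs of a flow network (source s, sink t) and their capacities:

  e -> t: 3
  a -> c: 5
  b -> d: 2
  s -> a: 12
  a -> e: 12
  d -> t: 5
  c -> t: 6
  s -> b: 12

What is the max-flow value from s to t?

Augment s→a→c→t: bottleneck 5, flow now 5.
Augment s→a→e→t: bottleneck 3, flow now 8.
Augment s→b→d→t: bottleneck 2, flow now 10.
No augmenting path remains; maximum flow = 10.
In the residual graph, reachable from s: {s, a, b, e}.
Min-cut edges: a→c (5), b→d (2), e→t (3); capacity 5 + 2 + 3 = 10.
This cut is saturated, so no flow can exceed 10.

10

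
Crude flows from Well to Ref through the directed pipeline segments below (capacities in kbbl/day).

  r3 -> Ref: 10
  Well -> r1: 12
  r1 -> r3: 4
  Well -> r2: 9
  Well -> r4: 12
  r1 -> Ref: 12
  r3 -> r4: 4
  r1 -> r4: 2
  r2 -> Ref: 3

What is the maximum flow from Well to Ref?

15

Augment Well→r1→Ref: bottleneck 12, flow now 12.
Augment Well→r2→Ref: bottleneck 3, flow now 15.
No augmenting path remains; maximum flow = 15.
In the residual graph, reachable from Well: {Well, r2, r4}.
Min-cut edges: Well→r1 (12), r2→Ref (3); capacity 12 + 3 = 15.
This cut is saturated, so no flow can exceed 15.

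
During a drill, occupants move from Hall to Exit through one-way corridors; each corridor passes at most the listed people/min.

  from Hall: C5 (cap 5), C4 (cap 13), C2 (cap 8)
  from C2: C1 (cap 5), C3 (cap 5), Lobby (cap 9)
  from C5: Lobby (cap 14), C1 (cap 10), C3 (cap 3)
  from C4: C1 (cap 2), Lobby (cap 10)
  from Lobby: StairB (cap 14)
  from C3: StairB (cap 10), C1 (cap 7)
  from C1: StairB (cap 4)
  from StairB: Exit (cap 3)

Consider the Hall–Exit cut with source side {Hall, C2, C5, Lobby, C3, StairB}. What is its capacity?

38

Edges leaving {Hall, C2, C5, Lobby, C3, StairB}: Hall→C4 (13), C2→C1 (5), C5→C1 (10), C3→C1 (7), StairB→Exit (3).
Cut capacity = 13 + 5 + 10 + 7 + 3 = 38.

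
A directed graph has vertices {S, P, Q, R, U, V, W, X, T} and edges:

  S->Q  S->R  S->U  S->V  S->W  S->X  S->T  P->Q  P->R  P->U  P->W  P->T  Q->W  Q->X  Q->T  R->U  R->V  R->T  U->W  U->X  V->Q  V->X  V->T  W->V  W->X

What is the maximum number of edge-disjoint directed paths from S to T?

Assign every edge capacity 1; by Menger, the answer equals the max flow.
Path S→T (+1); total 1.
Path S→Q→T (+1); total 2.
Path S→R→T (+1); total 3.
Path S→V→T (+1); total 4.
No residual S→T path; max flow = 4.
Certifying cut of size 4: {Q→T, S→R, S→T, V→T}.

4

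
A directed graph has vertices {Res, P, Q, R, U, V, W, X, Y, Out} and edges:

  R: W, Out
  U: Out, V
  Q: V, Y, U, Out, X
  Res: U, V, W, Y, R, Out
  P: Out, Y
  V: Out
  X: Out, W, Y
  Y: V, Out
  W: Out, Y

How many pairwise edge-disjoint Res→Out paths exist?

Assign every edge capacity 1; by Menger, the answer equals the max flow.
Path Res→Out (+1); total 1.
Path Res→R→Out (+1); total 2.
Path Res→U→Out (+1); total 3.
Path Res→V→Out (+1); total 4.
Path Res→W→Out (+1); total 5.
Path Res→Y→Out (+1); total 6.
No residual Res→Out path; max flow = 6.
Certifying cut of size 6: {Res→Out, Res→R, Res→U, Res→V, Res→W, Res→Y}.

6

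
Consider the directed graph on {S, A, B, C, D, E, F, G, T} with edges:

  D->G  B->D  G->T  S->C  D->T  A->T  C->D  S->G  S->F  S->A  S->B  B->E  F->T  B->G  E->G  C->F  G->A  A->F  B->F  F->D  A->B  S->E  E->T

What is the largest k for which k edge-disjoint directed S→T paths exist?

5

Assign every edge capacity 1; by Menger, the answer equals the max flow.
Path S→A→T (+1); total 1.
Path S→E→T (+1); total 2.
Path S→F→T (+1); total 3.
Path S→G→T (+1); total 4.
Path S→B→D→T (+1); total 5.
No residual S→T path; max flow = 5.
Certifying cut of size 5: {A→T, D→T, E→T, F→T, G→T}.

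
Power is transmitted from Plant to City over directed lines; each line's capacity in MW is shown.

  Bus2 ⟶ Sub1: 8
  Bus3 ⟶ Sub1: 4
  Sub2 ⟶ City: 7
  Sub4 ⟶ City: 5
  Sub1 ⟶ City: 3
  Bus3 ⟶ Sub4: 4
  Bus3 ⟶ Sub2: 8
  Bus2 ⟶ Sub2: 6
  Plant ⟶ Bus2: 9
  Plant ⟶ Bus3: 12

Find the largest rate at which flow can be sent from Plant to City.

Augment Plant→Bus3→Sub4→City: bottleneck 4, flow now 4.
Augment Plant→Bus3→Sub2→City: bottleneck 7, flow now 11.
Augment Plant→Bus3→Sub1→City: bottleneck 1, flow now 12.
Augment Plant→Bus2→Sub1→City: bottleneck 2, flow now 14.
No augmenting path remains; maximum flow = 14.
In the residual graph, reachable from Plant: {Plant, Bus3, Bus2, Sub2, Sub1}.
Min-cut edges: Bus3→Sub4 (4), Sub2→City (7), Sub1→City (3); capacity 4 + 7 + 3 = 14.
This cut is saturated, so no flow can exceed 14.

14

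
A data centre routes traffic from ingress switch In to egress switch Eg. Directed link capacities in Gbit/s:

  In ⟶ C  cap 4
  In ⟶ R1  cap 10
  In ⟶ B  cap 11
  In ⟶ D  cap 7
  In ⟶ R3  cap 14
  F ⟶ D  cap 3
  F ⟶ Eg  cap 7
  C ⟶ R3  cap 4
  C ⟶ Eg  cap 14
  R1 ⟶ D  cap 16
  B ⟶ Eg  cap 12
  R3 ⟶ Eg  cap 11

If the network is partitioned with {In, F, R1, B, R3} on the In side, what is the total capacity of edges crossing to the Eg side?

Edges leaving {In, F, R1, B, R3}: In→C (4), In→D (7), F→D (3), F→Eg (7), R1→D (16), B→Eg (12), R3→Eg (11).
Cut capacity = 4 + 7 + 3 + 7 + 16 + 12 + 11 = 60.

60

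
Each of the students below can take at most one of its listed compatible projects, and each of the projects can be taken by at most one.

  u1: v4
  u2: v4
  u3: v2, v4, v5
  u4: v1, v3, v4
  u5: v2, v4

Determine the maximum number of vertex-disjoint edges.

4

Unit-capacity flow: source→left, listed edges, right→sink; max matching = max flow.
Augmenting path u1→v4 (+1); matched 1.
Augmenting path u3→v2 (+1); matched 2.
Augmenting path u4→v1 (+1); matched 3.
Augmenting path u5→v2→u3→v5 (+1); matched 4.
No augmenting path remains; maximum matching = 4.
König certificate: {u3, u4, u5, v4} is a vertex cover of size 4 (every listed pair touches it), so no matching can be larger.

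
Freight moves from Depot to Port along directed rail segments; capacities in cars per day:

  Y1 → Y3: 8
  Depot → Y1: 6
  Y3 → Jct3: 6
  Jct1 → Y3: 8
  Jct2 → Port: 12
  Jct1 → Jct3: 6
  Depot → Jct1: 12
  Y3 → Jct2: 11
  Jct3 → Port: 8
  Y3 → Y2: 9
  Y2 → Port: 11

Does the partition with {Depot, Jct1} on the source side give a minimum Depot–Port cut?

Given cut capacity: 6 + 8 + 6 = 20.
Augment Depot→Jct1→Jct3→Port: bottleneck 6, flow now 6.
Augment Depot→Y1→Y3→Jct3→Port: bottleneck 2, flow now 8.
Augment Depot→Y1→Y3→Jct2→Port: bottleneck 4, flow now 12.
Augment Depot→Jct1→Y3→Jct2→Port: bottleneck 6, flow now 18.
No augmenting path remains; maximum flow = 18.
In the residual graph, reachable from Depot: {Depot}.
Min-cut edges: Depot→Y1 (6), Depot→Jct1 (12); capacity 6 + 12 = 18.
Cut capacity 20 exceeds the max flow 18, so it is not minimum.

No — its capacity is 20, but the minimum cut has capacity 18.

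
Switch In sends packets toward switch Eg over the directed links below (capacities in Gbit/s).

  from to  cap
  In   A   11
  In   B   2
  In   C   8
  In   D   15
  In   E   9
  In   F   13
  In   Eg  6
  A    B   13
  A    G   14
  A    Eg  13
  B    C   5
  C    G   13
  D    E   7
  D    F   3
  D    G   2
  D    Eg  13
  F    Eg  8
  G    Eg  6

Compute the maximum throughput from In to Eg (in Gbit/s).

44

Augment In→Eg: bottleneck 6, flow now 6.
Augment In→A→Eg: bottleneck 11, flow now 17.
Augment In→D→Eg: bottleneck 13, flow now 30.
Augment In→F→Eg: bottleneck 8, flow now 38.
Augment In→C→G→Eg: bottleneck 6, flow now 44.
No augmenting path remains; maximum flow = 44.
In the residual graph, reachable from In: {In, B, C, D, E, F, G}.
Min-cut edges: In→A (11), In→Eg (6), D→Eg (13), F→Eg (8), G→Eg (6); capacity 11 + 6 + 13 + 8 + 6 = 44.
This cut is saturated, so no flow can exceed 44.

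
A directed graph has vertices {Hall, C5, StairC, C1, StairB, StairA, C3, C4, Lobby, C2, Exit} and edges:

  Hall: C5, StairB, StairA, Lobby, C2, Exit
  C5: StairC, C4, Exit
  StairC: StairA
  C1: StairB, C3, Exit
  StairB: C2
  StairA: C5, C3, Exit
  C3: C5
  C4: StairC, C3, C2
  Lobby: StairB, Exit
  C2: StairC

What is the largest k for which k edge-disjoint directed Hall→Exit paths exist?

4

Assign every edge capacity 1; by Menger, the answer equals the max flow.
Path Hall→Exit (+1); total 1.
Path Hall→C5→Exit (+1); total 2.
Path Hall→StairA→Exit (+1); total 3.
Path Hall→Lobby→Exit (+1); total 4.
No residual Hall→Exit path; max flow = 4.
Certifying cut of size 4: {C5→Exit, Hall→Exit, Hall→Lobby, StairA→Exit}.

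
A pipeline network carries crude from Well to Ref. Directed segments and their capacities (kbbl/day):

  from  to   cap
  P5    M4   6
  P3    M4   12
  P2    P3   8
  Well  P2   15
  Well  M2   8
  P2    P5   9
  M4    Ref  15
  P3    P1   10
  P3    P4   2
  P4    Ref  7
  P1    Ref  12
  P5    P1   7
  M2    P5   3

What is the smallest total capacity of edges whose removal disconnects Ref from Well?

Augment Well→P2→P5→P1→Ref: bottleneck 7, flow now 7.
Augment Well→P2→P5→M4→Ref: bottleneck 2, flow now 9.
Augment Well→P2→P3→P1→Ref: bottleneck 5, flow now 14.
Augment Well→P2→P3→M4→Ref: bottleneck 1, flow now 15.
Augment Well→M2→P5→M4→Ref: bottleneck 3, flow now 18.
No augmenting path remains; maximum flow = 18.
By max-flow min-cut, the minimum cut capacity equals the max flow.
In the residual graph, reachable from Well: {Well, M2}.
Min-cut edges: Well→P2 (15), M2→P5 (3); capacity 15 + 3 = 18.

18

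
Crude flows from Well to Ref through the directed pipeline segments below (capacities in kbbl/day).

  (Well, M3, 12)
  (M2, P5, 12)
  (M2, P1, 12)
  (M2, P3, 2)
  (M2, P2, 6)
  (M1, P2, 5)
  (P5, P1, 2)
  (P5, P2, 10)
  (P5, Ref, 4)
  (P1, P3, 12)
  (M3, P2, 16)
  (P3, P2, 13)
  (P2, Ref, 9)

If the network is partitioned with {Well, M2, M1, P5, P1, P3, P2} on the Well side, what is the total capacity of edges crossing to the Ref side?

25

Edges leaving {Well, M2, M1, P5, P1, P3, P2}: Well→M3 (12), P5→Ref (4), P2→Ref (9).
Cut capacity = 12 + 4 + 9 = 25.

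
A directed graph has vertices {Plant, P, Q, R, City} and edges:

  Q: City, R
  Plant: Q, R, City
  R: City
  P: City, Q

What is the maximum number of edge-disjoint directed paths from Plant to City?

3

Assign every edge capacity 1; by Menger, the answer equals the max flow.
Path Plant→City (+1); total 1.
Path Plant→Q→City (+1); total 2.
Path Plant→R→City (+1); total 3.
No residual Plant→City path; max flow = 3.
Certifying cut of size 3: {Plant→City, Plant→Q, Plant→R}.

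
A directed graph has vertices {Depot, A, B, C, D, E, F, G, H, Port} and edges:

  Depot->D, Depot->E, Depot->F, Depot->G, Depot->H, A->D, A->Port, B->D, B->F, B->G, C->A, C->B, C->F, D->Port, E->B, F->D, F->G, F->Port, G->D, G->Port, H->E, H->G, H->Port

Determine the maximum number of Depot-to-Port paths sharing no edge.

4

Assign every edge capacity 1; by Menger, the answer equals the max flow.
Path Depot→D→Port (+1); total 1.
Path Depot→F→Port (+1); total 2.
Path Depot→G→Port (+1); total 3.
Path Depot→H→Port (+1); total 4.
No residual Depot→Port path; max flow = 4.
Certifying cut of size 4: {D→Port, Depot→H, F→Port, G→Port}.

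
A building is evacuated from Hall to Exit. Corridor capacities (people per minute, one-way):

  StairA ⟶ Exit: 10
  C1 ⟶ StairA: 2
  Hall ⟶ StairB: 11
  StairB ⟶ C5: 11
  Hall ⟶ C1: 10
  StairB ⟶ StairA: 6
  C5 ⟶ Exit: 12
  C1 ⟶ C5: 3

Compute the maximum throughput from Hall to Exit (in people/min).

Augment Hall→C1→StairA→Exit: bottleneck 2, flow now 2.
Augment Hall→C1→C5→Exit: bottleneck 3, flow now 5.
Augment Hall→StairB→StairA→Exit: bottleneck 6, flow now 11.
Augment Hall→StairB→C5→Exit: bottleneck 5, flow now 16.
No augmenting path remains; maximum flow = 16.
In the residual graph, reachable from Hall: {Hall, C1}.
Min-cut edges: Hall→StairB (11), C1→StairA (2), C1→C5 (3); capacity 11 + 2 + 3 = 16.
This cut is saturated, so no flow can exceed 16.

16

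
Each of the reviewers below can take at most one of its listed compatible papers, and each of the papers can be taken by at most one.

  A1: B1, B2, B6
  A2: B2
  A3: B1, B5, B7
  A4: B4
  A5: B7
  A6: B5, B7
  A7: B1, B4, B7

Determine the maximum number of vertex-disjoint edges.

Unit-capacity flow: source→left, listed edges, right→sink; max matching = max flow.
Augmenting path A1→B1 (+1); matched 1.
Augmenting path A2→B2 (+1); matched 2.
Augmenting path A3→B5 (+1); matched 3.
Augmenting path A4→B4 (+1); matched 4.
Augmenting path A5→B7 (+1); matched 5.
Augmenting path A7→B1→A1→B6 (+1); matched 6.
No augmenting path remains; maximum matching = 6.
König certificate: {A1, A2, B1, B4, B5, B7} is a vertex cover of size 6 (every listed pair touches it), so no matching can be larger.

6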